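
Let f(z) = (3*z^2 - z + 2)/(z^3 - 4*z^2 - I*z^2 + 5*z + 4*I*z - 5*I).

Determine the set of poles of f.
The singularities of f are the zeros of the denominator. Factoring,
  z^3 - 4*z^2 - I*z^2 + 5*z + 4*I*z - 5*I = (z - 2 + I)*(z - 2 - I)*(z - I)
so the candidates are z = 2 - I, z = 2 + I, z = I.

Check the numerator P(z) = 3*z^2 - z + 2 at each one:
  P(2 - I) = 9 - 11*I ≠ 0, so z = 2 - I is a (simple) pole.
  P(2 + I) = 9 + 11*I ≠ 0, so z = 2 + I is a (simple) pole.
  P(I) = -1 - I ≠ 0, so z = I is a (simple) pole.

Poles of f: {I, 2 - I, 2 + I}

Final answer: {I, 2 - I, 2 + I}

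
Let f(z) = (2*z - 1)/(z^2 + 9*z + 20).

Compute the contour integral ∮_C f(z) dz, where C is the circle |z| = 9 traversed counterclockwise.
By the residue theorem, ∮_C f(z) dz = 2πi · (sum of the residues of f at the poles inside |z| = 9).

The denominator factors as (z + 5)*(z + 4), so the singularities of f are simple poles at z = -5, z = -4.
  |-5|² = 25 < 81 = 9², so this pole is inside the contour.
  |-4|² = 16 < 81 = 9², so this pole is inside the contour.

With P(z) = 2*z - 1 and Q(z) = z^2 + 9*z + 20, each pole is simple, so Res(f, z₀) = P(z₀)/Q'(z₀) with Q'(z) = 2*z + 9.
  Res(f, -5) = P(-5)/Q'(-5) = (-11)/(-1) = 11
  Res(f, -4) = P(-4)/Q'(-4) = (-9)/(1) = -9

Sum of residues inside C: 2
∮_C f(z) dz = 2πi · (2) = 4*I*pi

Final answer: 4*I*pi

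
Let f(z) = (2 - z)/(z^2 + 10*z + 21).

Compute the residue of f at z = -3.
Write f(z) = P(z)/Q(z) with P(z) = 2 - z and Q(z) = z^2 + 10*z + 21.
The denominator factors as Q(z) = (z + 3)*(z + 7), so z = -3 is a simple zero of Q and P is analytic there; z = -3 is therefore a simple pole and
  Res(f, z₀) = P(z₀)/Q'(z₀).

Q'(z) = 2*z + 10, so Q'(-3) = 4.
P(-3) = 5.

Res(f, -3) = (5)/(4) = 5/4

Final answer: 5/4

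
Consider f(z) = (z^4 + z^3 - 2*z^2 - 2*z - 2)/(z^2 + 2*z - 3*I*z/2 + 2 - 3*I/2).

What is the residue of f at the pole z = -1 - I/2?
Write f(z) = P(z)/Q(z) with P(z) = z^4 + z^3 - 2*z^2 - 2*z - 2 and Q(z) = z^2 + 2*z - 3*I*z/2 + 2 - 3*I/2.
The denominator factors as Q(z) = (z + 1 - 2*I)*(z + 1 + I/2), so z = -1 - I/2 is a simple zero of Q and P is analytic there; z = -1 - I/2 is therefore a simple pole and
  Res(f, z₀) = P(z₀)/Q'(z₀).

Q'(z) = 2*z + 2 - 3*I/2, so Q'(-1 - I/2) = -5*I/2.
P(-1 - I/2) = -35/16 - 7*I/8.

Res(f, -1 - I/2) = (-35/16 - 7*I/8)/(-5*I/2) = 7/20 - 7*I/8

Final answer: 7/20 - 7*I/8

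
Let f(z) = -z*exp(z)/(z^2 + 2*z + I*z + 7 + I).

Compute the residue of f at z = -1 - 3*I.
Write f(z) = P(z)/Q(z) with P(z) = -z*exp(z) and Q(z) = z^2 + 2*z + I*z + 7 + I.
The denominator factors as Q(z) = (z + 1 + 3*I)*(z + 1 - 2*I), so z = -1 - 3*I is a simple zero of Q and P is analytic there; z = -1 - 3*I is therefore a simple pole and
  Res(f, z₀) = P(z₀)/Q'(z₀).

Q'(z) = 2*z + 2 + I, so Q'(-1 - 3*I) = -5*I.
P(-1 - 3*I) = (1 + 3*I)*exp(-1 - 3*I).

Res(f, -1 - 3*I) = ((1 + 3*I)*exp(-1 - 3*I))/(-5*I) = (-3/5 + I/5)*exp(-1 - 3*I)

Final answer: (-3/5 + I/5)*exp(-1 - 3*I)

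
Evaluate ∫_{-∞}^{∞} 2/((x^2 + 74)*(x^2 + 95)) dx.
Let f(z) = 2/((z^2 + 74)*(z^2 + 95)). The denominator has no real zeros and deg Q - deg P = 4 ≥ 2, so the integral of f over the upper semicircle |z| = R tends to 0 as R → ∞. Closing the contour in the upper half-plane,
  ∫_{-∞}^{∞} f(x) dx = 2πi · Σ Res(f, z_k)  over the poles with Im z_k > 0.

Zeros of the denominator: z^2 + 74 = 0 gives z = ±sqrt(74)*I; z^2 + 95 = 0 gives z = ±sqrt(95)*I.
Upper half-plane: z = sqrt(74)*I, z = sqrt(95)*I (simple).

Each pole is a simple zero of Q(z) = z^4 + 169*z^2 + 7030, so Res(f, z₀) = P(z₀)/Q'(z₀) with P(z) = 2, Q'(z) = 4*z^3 + 338*z:
  Res(f, sqrt(74)*I) = (2)/(42*sqrt(74)*I) = -sqrt(74)*I/1554
  Res(f, sqrt(95)*I) = (2)/(-42*sqrt(95)*I) = sqrt(95)*I/1995

Sum of residues: I*(-sqrt(74)/1554 + sqrt(95)/1995)
∫_{-∞}^{∞} f(x) dx = 2πi · (I*(-sqrt(74)/1554 + sqrt(95)/1995)) = pi*(-74*sqrt(95) + 95*sqrt(74))/73815

Final answer: pi*(-74*sqrt(95) + 95*sqrt(74))/73815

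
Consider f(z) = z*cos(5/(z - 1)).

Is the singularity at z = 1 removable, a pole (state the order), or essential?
Let u = z - 1. Then
  cos(5/u) = Σ_{k≥0} (-1)^k (5)^(2k)/((2k)!·u^(2k)) = 1 - 25/(2*u^2) + 625/(24*u^4) + ...
which has infinitely many negative powers of u, so cos(5/(z - 1)) has an essential singularity at z = 1.
The extra factor z is a nonzero polynomial; if the product had at most a pole at z = 1, dividing by that polynomial would leave cos(5/(z - 1)) with at most a pole too — contradiction. (Equivalently, the product's Laurent series still has infinitely many negative powers.)
So the singularity is essential.

Final answer: essential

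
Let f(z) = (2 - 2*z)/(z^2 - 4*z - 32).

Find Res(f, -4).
Write f(z) = P(z)/Q(z) with P(z) = 2 - 2*z and Q(z) = z^2 - 4*z - 32.
The denominator factors as Q(z) = (z - 8)*(z + 4), so z = -4 is a simple zero of Q and P is analytic there; z = -4 is therefore a simple pole and
  Res(f, z₀) = P(z₀)/Q'(z₀).

Q'(z) = 2*z - 4, so Q'(-4) = -12.
P(-4) = 10.

Res(f, -4) = (10)/(-12) = -5/6

Final answer: -5/6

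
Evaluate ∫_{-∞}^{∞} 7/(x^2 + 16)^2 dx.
Let f(z) = 7/(z^2 + 16)^2. The denominator has no real zeros and deg Q - deg P = 4 ≥ 2, so the integral of f over the upper semicircle |z| = R tends to 0 as R → ∞. Closing the contour in the upper half-plane,
  ∫_{-∞}^{∞} f(x) dx = 2πi · Σ Res(f, z_k)  over the poles with Im z_k > 0.

Zeros of the denominator: z^2 + 16 = 0 gives z = ±4*I.
Upper half-plane: z = 4*I (a pole of order 2).

Write f(z) = g(z)/(z - 4*I)^2 with g(z) = 7/(z + 4*I)^2. For a double pole, Res(f, z₀) = g'(z₀):
  g'(z) = -14/(z + 4*I)^3
  Res(f, 4*I) = g'(4*I) = -7*I/256

∫_{-∞}^{∞} f(x) dx = 2πi · (-7*I/256) = 7*pi/128

Final answer: 7*pi/128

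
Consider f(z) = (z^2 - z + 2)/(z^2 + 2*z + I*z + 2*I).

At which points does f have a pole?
{-2, -I}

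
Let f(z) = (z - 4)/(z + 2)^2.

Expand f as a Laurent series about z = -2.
-6/(z + 2)^2 + 1/(z + 2)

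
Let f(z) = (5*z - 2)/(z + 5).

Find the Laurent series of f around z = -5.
Put w = z - (-5), i.e. z = w - 5. The denominator is w, so it suffices to rewrite the numerator in powers of w.

P(z) = 5*z - 2
P(w - 5) = -27 + 5*w

Dividing each term by w:
  f = -27/w + 5

Substituting back w = z + 5:
  f(z) = -27/(z + 5) + 5

The series is finite because the numerator is a polynomial; the negative powers form the principal part, and the coefficient of 1/(z + 5) gives Res(f, -5) = -27.

Final answer: -27/(z + 5) + 5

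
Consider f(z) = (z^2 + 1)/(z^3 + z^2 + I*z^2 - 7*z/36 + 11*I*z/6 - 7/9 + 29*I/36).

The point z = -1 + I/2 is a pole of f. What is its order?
Factor the denominator:
  z^3 + z^2 + I*z^2 - 7*z/36 + 11*I*z/6 - 7/9 + 29*I/36 = (z + 1 - I/2)*(z + 2/3 + I/2)*(z - 2/3 + I)

The numerator P(z) = z^2 + 1 has P(-1 + I/2) = 7/4 - I ≠ 0, so no factor of (z + 1 - I/2) cancels.
Near z = -1 + I/2 we can therefore write f(z) = g(z)/(z + 1 - I/2) with g analytic at -1 + I/2 and g(-1 + I/2) ≠ 0 (g is the numerator divided by the remaining denominator factors).

Hence z = -1 + I/2 is a pole of order 1.

Final answer: 1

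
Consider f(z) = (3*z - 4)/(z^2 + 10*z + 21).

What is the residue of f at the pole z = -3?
Write f(z) = P(z)/Q(z) with P(z) = 3*z - 4 and Q(z) = z^2 + 10*z + 21.
The denominator factors as Q(z) = (z + 3)*(z + 7), so z = -3 is a simple zero of Q and P is analytic there; z = -3 is therefore a simple pole and
  Res(f, z₀) = P(z₀)/Q'(z₀).

Q'(z) = 2*z + 10, so Q'(-3) = 4.
P(-3) = -13.

Res(f, -3) = (-13)/(4) = -13/4

Final answer: -13/4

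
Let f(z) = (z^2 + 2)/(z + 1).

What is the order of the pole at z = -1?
1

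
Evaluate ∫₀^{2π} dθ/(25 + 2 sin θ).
Call the integral J. The integrand is 2π-periodic and we integrate over a full period, so shifting θ does not change the value (θ → θ + π/2 turns sin θ into cos θ). Hence
  J = ∫₀^{2π} dθ/(25 + 2 cos θ).
Put z = e^{iθ}: then cos θ = (z + 1/z)/2, dθ = dz/(iz), and z runs once counterclockwise around |z| = 1:
  J = ∮_{|z|=1} 1/(25 + 2*(z + 1/z)/2) · dz/(iz) = (2/i) ∮_{|z|=1} dz/(2*z^2 + 50*z + 2).
The roots of 2*z^2 + 50*z + 2 are z = (-25 ± sqrt(25^2 - 2^2))/2, with sqrt(621) = 3*sqrt(69); their product is 1, so only z₊ = -25/2 + 3*sqrt(69)/2 lies inside the unit circle (z₋ = -25/2 - 3*sqrt(69)/2 lies outside).
z₊ is a simple zero of q(z) = 2*z^2 + 50*z + 2, so Res(1/q, z₊) = 1/q'(z₊) with q'(z) = 4*z + 50; and q'(z₊) = 2*(z₊ - z₋) = 6*sqrt(69).
Therefore J = (2/i) · 2πi · 1/(6*sqrt(69)) = 2*pi/(3*sqrt(69)) = 2*sqrt(69)*pi/207

Final answer: 2*sqrt(69)*pi/207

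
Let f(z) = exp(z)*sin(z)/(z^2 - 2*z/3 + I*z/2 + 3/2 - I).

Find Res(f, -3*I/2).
Write f(z) = P(z)/Q(z) with P(z) = exp(z)*sin(z) and Q(z) = z^2 - 2*z/3 + I*z/2 + 3/2 - I.
The denominator factors as Q(z) = (z - 2/3 - I)*(z + 3*I/2), so z = -3*I/2 is a simple zero of Q and P is analytic there; z = -3*I/2 is therefore a simple pole and
  Res(f, z₀) = P(z₀)/Q'(z₀).

Q'(z) = 2*z - 2/3 + I/2, so Q'(-3*I/2) = -2/3 - 5*I/2.
P(-3*I/2) = -I*exp(-3*I/2)*sinh(3/2).

Res(f, -3*I/2) = (-I*exp(-3*I/2)*sinh(3/2))/(-2/3 - 5*I/2) = (90/241 + 24*I/241)*exp(-3*I/2)*sinh(3/2)

Final answer: (90/241 + 24*I/241)*exp(-3*I/2)*sinh(3/2)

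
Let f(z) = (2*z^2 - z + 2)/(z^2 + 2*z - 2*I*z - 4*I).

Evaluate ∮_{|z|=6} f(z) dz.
By the residue theorem, ∮_C f(z) dz = 2πi · (sum of the residues of f at the poles inside |z| = 6).

The denominator factors as (z + 2)*(z - 2*I), so the singularities of f are simple poles at z = -2, z = 2*I.
  |-2|² = 4 < 36 = 6², so this pole is inside the contour.
  |2*I|² = 4 < 36 = 6², so this pole is inside the contour.

With P(z) = 2*z^2 - z + 2 and Q(z) = z^2 + 2*z - 2*I*z - 4*I, each pole is simple, so Res(f, z₀) = P(z₀)/Q'(z₀) with Q'(z) = 2*z + 2 - 2*I.
  Res(f, -2) = P(-2)/Q'(-2) = (12)/(-2 - 2*I) = -3 + 3*I
  Res(f, 2*I) = P(2*I)/Q'(2*I) = (-6 - 2*I)/(2 + 2*I) = -2 + I

Sum of residues inside C: -5 + 4*I
∮_C f(z) dz = 2πi · (-5 + 4*I) = pi*(-8 - 10*I)

Final answer: pi*(-8 - 10*I)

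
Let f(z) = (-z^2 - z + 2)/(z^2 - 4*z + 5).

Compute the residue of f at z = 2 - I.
Write f(z) = P(z)/Q(z) with P(z) = -z^2 - z + 2 and Q(z) = z^2 - 4*z + 5.
The denominator factors as Q(z) = (z - 2 - I)*(z - 2 + I), so z = 2 - I is a simple zero of Q and P is analytic there; z = 2 - I is therefore a simple pole and
  Res(f, z₀) = P(z₀)/Q'(z₀).

Q'(z) = 2*z - 4, so Q'(2 - I) = -2*I.
P(2 - I) = -3 + 5*I.

Res(f, 2 - I) = (-3 + 5*I)/(-2*I) = -5/2 - 3*I/2

Final answer: -5/2 - 3*I/2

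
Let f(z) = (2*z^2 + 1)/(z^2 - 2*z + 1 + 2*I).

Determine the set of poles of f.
The singularities of f are the zeros of the denominator. Factoring,
  z^2 - 2*z + 1 + 2*I = (z - 2 + I)*(z - I)
so the candidates are z = 2 - I, z = I.

Check the numerator P(z) = 2*z^2 + 1 at each one:
  P(2 - I) = 7 - 8*I ≠ 0, so z = 2 - I is a (simple) pole.
  P(I) = -1 ≠ 0, so z = I is a (simple) pole.

Poles of f: {I, 2 - I}

Final answer: {I, 2 - I}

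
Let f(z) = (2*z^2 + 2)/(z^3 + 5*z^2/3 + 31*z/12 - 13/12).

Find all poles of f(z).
The singularities of f are the zeros of the denominator. Factoring,
  z^3 + 5*z^2/3 + 31*z/12 - 13/12 = (z + 1 - 3*I/2)*(z + 1 + 3*I/2)*(z - 1/3)
so the candidates are z = -1 + 3*I/2, z = -1 - 3*I/2, z = 1/3.

Check the numerator P(z) = 2*z^2 + 2 at each one:
  P(-1 + 3*I/2) = -1/2 - 6*I ≠ 0, so z = -1 + 3*I/2 is a (simple) pole.
  P(-1 - 3*I/2) = -1/2 + 6*I ≠ 0, so z = -1 - 3*I/2 is a (simple) pole.
  P(1/3) = 20/9 ≠ 0, so z = 1/3 is a (simple) pole.

Poles of f: {-1 - 3*I/2, -1 + 3*I/2, 1/3}

Final answer: {-1 - 3*I/2, -1 + 3*I/2, 1/3}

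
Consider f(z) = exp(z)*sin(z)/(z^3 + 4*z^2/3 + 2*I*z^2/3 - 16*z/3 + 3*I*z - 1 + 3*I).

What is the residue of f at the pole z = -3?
Write f(z) = P(z)/Q(z) with P(z) = exp(z)*sin(z) and Q(z) = z^3 + 4*z^2/3 + 2*I*z^2/3 - 16*z/3 + 3*I*z - 1 + 3*I.
The denominator factors as Q(z) = (z - 2 + I)*(z + 3)*(z + 1/3 - I/3), so z = -3 is a simple zero of Q and P is analytic there; z = -3 is therefore a simple pole and
  Res(f, z₀) = P(z₀)/Q'(z₀).

Q'(z) = 3*z^2 + 8*z/3 + 4*I*z/3 - 16/3 + 3*I, so Q'(-3) = 41/3 - I.
P(-3) = -exp(-3)*sin(3).

Res(f, -3) = (-exp(-3)*sin(3))/(41/3 - I) = (-123/1690 - 9*I/1690)*exp(-3)*sin(3)

Final answer: (-123/1690 - 9*I/1690)*exp(-3)*sin(3)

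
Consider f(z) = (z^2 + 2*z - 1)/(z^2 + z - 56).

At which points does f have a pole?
The singularities of f are the zeros of the denominator. Factoring,
  z^2 + z - 56 = (z - 7)*(z + 8)
so the candidates are z = 7, z = -8.

Check the numerator P(z) = z^2 + 2*z - 1 at each one:
  P(7) = 62 ≠ 0, so z = 7 is a (simple) pole.
  P(-8) = 47 ≠ 0, so z = -8 is a (simple) pole.

Poles of f: {-8, 7}

Final answer: {-8, 7}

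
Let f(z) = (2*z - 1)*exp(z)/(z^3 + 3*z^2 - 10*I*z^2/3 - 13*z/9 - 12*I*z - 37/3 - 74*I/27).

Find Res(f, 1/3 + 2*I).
Write f(z) = P(z)/Q(z) with P(z) = (2*z - 1)*exp(z) and Q(z) = z^3 + 3*z^2 - 10*I*z^2/3 - 13*z/9 - 12*I*z - 37/3 - 74*I/27.
The denominator factors as Q(z) = (z + 3 + 2*I/3)*(z + 1/3 - 2*I)*(z - 1/3 - 2*I), so z = 1/3 + 2*I is a simple zero of Q and P is analytic there; z = 1/3 + 2*I is therefore a simple pole and
  Res(f, z₀) = P(z₀)/Q'(z₀).

Q'(z) = 3*z^2 + 6*z - 20*I*z/3 - 13/9 - 12*I, so Q'(1/3 + 2*I) = 20/9 + 16*I/9.
P(1/3 + 2*I) = (-1/3 + 4*I)*exp(1/3 + 2*I).

Res(f, 1/3 + 2*I) = ((-1/3 + 4*I)*exp(1/3 + 2*I))/(20/9 + 16*I/9) = (129/164 + 48*I/41)*exp(1/3 + 2*I)

Final answer: (129/164 + 48*I/41)*exp(1/3 + 2*I)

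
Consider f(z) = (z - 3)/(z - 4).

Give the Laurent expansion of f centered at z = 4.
Put w = z - (4), i.e. z = w + 4. The denominator is w, so it suffices to rewrite the numerator in powers of w.

P(z) = z - 3
P(w + 4) = 1 + w

Dividing each term by w:
  f = 1/w + 1

Substituting back w = z - 4:
  f(z) = 1/(z - 4) + 1

The series is finite because the numerator is a polynomial; the negative powers form the principal part, and the coefficient of 1/(z - 4) gives Res(f, 4) = 1.

Final answer: 1/(z - 4) + 1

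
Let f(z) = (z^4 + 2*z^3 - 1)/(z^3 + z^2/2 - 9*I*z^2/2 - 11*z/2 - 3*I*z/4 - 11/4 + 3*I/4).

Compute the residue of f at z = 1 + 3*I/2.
-2317/600 - 269*I/600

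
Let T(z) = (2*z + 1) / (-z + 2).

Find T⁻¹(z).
Set w = T(z) = (2*z + 1) / (-z + 2) and solve for z:
  w*(-z + 2) = 2*z + 1
  2*w + z*(-w - 2) - 1 = 0
  z*(-w - 2) = 1 - 2*w
  z = (2*w - 1)/(w + 2)
Renaming the variable, T⁻¹(z) = (2*z - 1)/(z + 2).
(Check: ad - bc = 5 ≠ 0, so T is invertible.)

Final answer: (2*z - 1)/(z + 2)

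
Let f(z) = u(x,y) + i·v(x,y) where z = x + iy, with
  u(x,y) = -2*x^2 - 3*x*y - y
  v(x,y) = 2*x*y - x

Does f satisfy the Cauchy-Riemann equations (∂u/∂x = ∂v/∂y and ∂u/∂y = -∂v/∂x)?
∂u/∂x = -4*x - 3*y
∂v/∂y = 2*x
∂u/∂y = -3*x - 1
∂v/∂x = 2*y - 1
∂u/∂x ≠ ∂v/∂y and ∂u/∂y ≠ -∂v/∂x; the Cauchy-Riemann equations are not satisfied, so f is not analytic.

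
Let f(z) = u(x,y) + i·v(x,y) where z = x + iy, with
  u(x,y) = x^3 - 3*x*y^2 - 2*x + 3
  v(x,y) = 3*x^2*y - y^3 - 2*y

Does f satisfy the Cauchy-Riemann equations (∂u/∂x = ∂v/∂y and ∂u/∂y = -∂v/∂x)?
∂u/∂x = 3*x^2 - 3*y^2 - 2
∂v/∂y = 3*x^2 - 3*y^2 - 2
∂u/∂y = -6*x*y
∂v/∂x = 6*x*y
∂u/∂x = ∂v/∂y and ∂u/∂y = -∂v/∂x hold identically; f is analytic.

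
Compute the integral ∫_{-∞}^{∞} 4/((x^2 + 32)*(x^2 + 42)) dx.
Let f(z) = 4/((z^2 + 32)*(z^2 + 42)). The denominator has no real zeros and deg Q - deg P = 4 ≥ 2, so the integral of f over the upper semicircle |z| = R tends to 0 as R → ∞. Closing the contour in the upper half-plane,
  ∫_{-∞}^{∞} f(x) dx = 2πi · Σ Res(f, z_k)  over the poles with Im z_k > 0.

Zeros of the denominator: z^2 + 32 = 0 gives z = ±4*sqrt(2)*I; z^2 + 42 = 0 gives z = ±sqrt(42)*I.
Upper half-plane: z = 4*sqrt(2)*I, z = sqrt(42)*I (simple).

Each pole is a simple zero of Q(z) = z^4 + 74*z^2 + 1344, so Res(f, z₀) = P(z₀)/Q'(z₀) with P(z) = 4, Q'(z) = 4*z^3 + 148*z:
  Res(f, 4*sqrt(2)*I) = (4)/(80*sqrt(2)*I) = -sqrt(2)*I/40
  Res(f, sqrt(42)*I) = (4)/(-20*sqrt(42)*I) = sqrt(42)*I/210

Sum of residues: I*(-sqrt(2)/40 + sqrt(42)/210)
∫_{-∞}^{∞} f(x) dx = 2πi · (I*(-sqrt(2)/40 + sqrt(42)/210)) = pi*(-4*sqrt(42) + 21*sqrt(2))/420

Final answer: pi*(-4*sqrt(42) + 21*sqrt(2))/420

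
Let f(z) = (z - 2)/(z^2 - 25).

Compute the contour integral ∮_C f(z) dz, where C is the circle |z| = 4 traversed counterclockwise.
By the residue theorem, ∮_C f(z) dz = 2πi · (sum of the residues of f at the poles inside |z| = 4).

The denominator factors as (z + 5)*(z - 5), so the singularities of f are simple poles at z = -5, z = 5.
  |-5|² = 25 > 16 = 4², so this pole is outside the contour.
  |5|² = 25 > 16 = 4², so this pole is outside the contour.

No pole lies inside the contour, so f is analytic on and inside C and the integral is 0 (Cauchy's theorem).

Final answer: 0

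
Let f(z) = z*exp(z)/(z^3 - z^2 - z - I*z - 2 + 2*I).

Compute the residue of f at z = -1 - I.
Write f(z) = P(z)/Q(z) with P(z) = z*exp(z) and Q(z) = z^3 - z^2 - z - I*z - 2 + 2*I.
The denominator factors as Q(z) = (z + 1 + I)*(z - I)*(z - 2), so z = -1 - I is a simple zero of Q and P is analytic there; z = -1 - I is therefore a simple pole and
  Res(f, z₀) = P(z₀)/Q'(z₀).

Q'(z) = 3*z^2 - 2*z - 1 - I, so Q'(-1 - I) = 1 + 7*I.
P(-1 - I) = (-1 - I)*exp(-1 - I).

Res(f, -1 - I) = ((-1 - I)*exp(-1 - I))/(1 + 7*I) = (-4/25 + 3*I/25)*exp(-1 - I)

Final answer: (-4/25 + 3*I/25)*exp(-1 - I)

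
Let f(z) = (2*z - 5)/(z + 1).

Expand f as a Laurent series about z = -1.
Put w = z - (-1), i.e. z = w - 1. The denominator is w, so it suffices to rewrite the numerator in powers of w.

P(z) = 2*z - 5
P(w - 1) = -7 + 2*w

Dividing each term by w:
  f = -7/w + 2

Substituting back w = z + 1:
  f(z) = -7/(z + 1) + 2

The series is finite because the numerator is a polynomial; the negative powers form the principal part, and the coefficient of 1/(z + 1) gives Res(f, -1) = -7.

Final answer: -7/(z + 1) + 2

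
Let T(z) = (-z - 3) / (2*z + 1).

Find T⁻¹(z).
Set w = T(z) = (-z - 3) / (2*z + 1) and solve for z:
  w*(2*z + 1) = -z - 3
  w + z*(2*w + 1) + 3 = 0
  z*(2*w + 1) = -w - 3
  z = (w + 3)/(-2*w - 1)
Renaming the variable, T⁻¹(z) = (z + 3)/(-2*z - 1) = (-z - 3)/(2*z + 1).
(Check: ad - bc = 5 ≠ 0, so T is invertible.)

Final answer: (-z - 3)/(2*z + 1)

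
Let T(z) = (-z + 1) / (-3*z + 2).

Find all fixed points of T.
T(z) = z means -z + 1 = z*(-3*z + 2), i.e.
  -3*z^2 + 3*z - 1 = 0.
Discriminant: (3)^2 - 4*(-3)*(-1) = -3, so the roots are complex conjugates.
  z = (-3 ± I*sqrt(3))/(2*(-3))
Fixed points: {1/2 - sqrt(3)*I/6, 1/2 + sqrt(3)*I/6}

Final answer: {1/2 - sqrt(3)*I/6, 1/2 + sqrt(3)*I/6}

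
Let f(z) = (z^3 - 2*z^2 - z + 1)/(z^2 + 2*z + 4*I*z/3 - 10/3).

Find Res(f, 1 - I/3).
-161/666 + 8*I/37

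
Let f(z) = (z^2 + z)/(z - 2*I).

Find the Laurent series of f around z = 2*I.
Put w = z - (2*I), i.e. z = w + 2*I. The denominator is w, so it suffices to rewrite the numerator in powers of w.

P(z) = z^2 + z
P(w + 2*I) = -4 + 2*I + (1 + 4*I)*w + w^2

Dividing each term by w:
  f = (-4 + 2*I)/w + 1 + 4*I + w

Substituting back w = z - 2*I:
  f(z) = (-4 + 2*I)/(z - 2*I) + 1 + 4*I + (z - 2*I)

The series is finite because the numerator is a polynomial; the negative powers form the principal part, and the coefficient of 1/(z - 2*I) gives Res(f, 2*I) = -4 + 2*I.

Final answer: (-4 + 2*I)/(z - 2*I) + 1 + 4*I + (z - 2*I)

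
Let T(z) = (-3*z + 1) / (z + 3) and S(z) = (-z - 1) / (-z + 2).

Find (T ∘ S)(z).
(T ∘ S)(z) = T(S(z)) = ((-3)*S(z) + (1))/((1)*S(z) + (3)). Multiply numerator and denominator by -z + 2:
  numerator:   (-3)*(-z - 1) + (1)*(-z + 2) = 2*z + 5
  denominator: (1)*(-z - 1) + (3)*(-z + 2) = -4*z + 5
(T ∘ S)(z) = (2*z + 5)/(-4*z + 5) = (-2*z - 5)/(4*z - 5)

Final answer: (-2*z - 5)/(4*z - 5)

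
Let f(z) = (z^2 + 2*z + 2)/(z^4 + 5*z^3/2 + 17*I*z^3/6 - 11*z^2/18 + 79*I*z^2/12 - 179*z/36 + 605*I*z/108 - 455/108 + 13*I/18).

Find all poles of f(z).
{-3/2 - I, -1 + 2*I/3, -2/3 - I, 2/3 - 3*I/2}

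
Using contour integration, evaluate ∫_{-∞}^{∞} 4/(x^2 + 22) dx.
2*sqrt(22)*pi/11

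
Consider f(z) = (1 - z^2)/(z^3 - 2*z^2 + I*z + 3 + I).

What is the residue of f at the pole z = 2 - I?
Write f(z) = P(z)/Q(z) with P(z) = 1 - z^2 and Q(z) = z^3 - 2*z^2 + I*z + 3 + I.
The denominator factors as Q(z) = (z + 1)*(z - 1 - I)*(z - 2 + I), so z = 2 - I is a simple zero of Q and P is analytic there; z = 2 - I is therefore a simple pole and
  Res(f, z₀) = P(z₀)/Q'(z₀).

Q'(z) = 3*z^2 - 4*z + I, so Q'(2 - I) = 1 - 7*I.
P(2 - I) = -2 + 4*I.

Res(f, 2 - I) = (-2 + 4*I)/(1 - 7*I) = -3/5 - I/5

Final answer: -3/5 - I/5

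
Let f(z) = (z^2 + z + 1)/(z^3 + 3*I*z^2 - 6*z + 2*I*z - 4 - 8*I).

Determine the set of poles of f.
{-2, -2*I, 2 - I}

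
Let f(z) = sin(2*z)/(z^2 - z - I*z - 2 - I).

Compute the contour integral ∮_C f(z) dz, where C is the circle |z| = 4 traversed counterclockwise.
By the residue theorem, ∮_C f(z) dz = 2πi · (sum of the residues of f at the poles inside |z| = 4).

The denominator factors as (z + 1)*(z - 2 - I), so the singularities of f are simple poles at z = -1, z = 2 + I.
  |-1|² = 1 < 16 = 4², so this pole is inside the contour.
  |2 + I|² = 5 < 16 = 4², so this pole is inside the contour.

With P(z) = sin(2*z) and Q(z) = z^2 - z - I*z - 2 - I, each pole is simple, so Res(f, z₀) = P(z₀)/Q'(z₀) with Q'(z) = 2*z - 1 - I.
  Res(f, -1) = P(-1)/Q'(-1) = (-sin(2))/(-3 - I) = (3/10 - I/10)*sin(2)
  Res(f, 2 + I) = P(2 + I)/Q'(2 + I) = (sin(4 + 2*I))/(3 + I) = (3/10 - I/10)*sin(4 + 2*I)

Sum of residues inside C: (3/10 - I/10)*sin(4 + 2*I) + (3/10 - I/10)*sin(2)
∮_C f(z) dz = 2πi · ((3/10 - I/10)*sin(4 + 2*I) + (3/10 - I/10)*sin(2)) = pi*(1/5 + 3*I/5)*sin(4 + 2*I) + pi*(1/5 + 3*I/5)*sin(2)

Final answer: pi*(1/5 + 3*I/5)*sin(4 + 2*I) + pi*(1/5 + 3*I/5)*sin(2)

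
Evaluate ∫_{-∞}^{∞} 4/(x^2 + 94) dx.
2*sqrt(94)*pi/47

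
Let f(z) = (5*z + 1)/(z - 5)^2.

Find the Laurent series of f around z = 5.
Put w = z - (5), i.e. z = w + 5. The denominator is w^2, so it suffices to rewrite the numerator in powers of w.

P(z) = 5*z + 1
P(w + 5) = 26 + 5*w

Dividing each term by w^2:
  f = 26/w^2 + 5/w

Substituting back w = z - 5:
  f(z) = 26/(z - 5)^2 + 5/(z - 5)

The series is finite because the numerator is a polynomial; the negative powers form the principal part, and the coefficient of 1/(z - 5) gives Res(f, 5) = 5.

Final answer: 26/(z - 5)^2 + 5/(z - 5)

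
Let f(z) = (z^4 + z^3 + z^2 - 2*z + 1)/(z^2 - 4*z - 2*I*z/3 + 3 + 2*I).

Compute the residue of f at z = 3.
252/5 + 84*I/5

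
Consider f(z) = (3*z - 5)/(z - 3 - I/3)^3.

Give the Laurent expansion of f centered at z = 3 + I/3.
(4 + I)/(z - 3 - I/3)^3 + 3/(z - 3 - I/3)^2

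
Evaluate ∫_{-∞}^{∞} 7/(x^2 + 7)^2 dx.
sqrt(7)*pi/14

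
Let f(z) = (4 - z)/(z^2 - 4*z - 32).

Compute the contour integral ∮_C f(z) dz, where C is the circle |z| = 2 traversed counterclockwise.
By the residue theorem, ∮_C f(z) dz = 2πi · (sum of the residues of f at the poles inside |z| = 2).

The denominator factors as (z - 8)*(z + 4), so the singularities of f are simple poles at z = 8, z = -4.
  |8|² = 64 > 4 = 2², so this pole is outside the contour.
  |-4|² = 16 > 4 = 2², so this pole is outside the contour.

No pole lies inside the contour, so f is analytic on and inside C and the integral is 0 (Cauchy's theorem).

Final answer: 0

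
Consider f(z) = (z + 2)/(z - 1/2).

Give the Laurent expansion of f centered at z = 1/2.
Put w = z - (1/2), i.e. z = w + 1/2. The denominator is w, so it suffices to rewrite the numerator in powers of w.

P(z) = z + 2
P(w + 1/2) = 5/2 + w

Dividing each term by w:
  f = 5/(2*w) + 1

Substituting back w = z - 1/2:
  f(z) = 5/(2*(z - 1/2)) + 1

The series is finite because the numerator is a polynomial; the negative powers form the principal part, and the coefficient of 1/(z - 1/2) gives Res(f, 1/2) = 5/2.

Final answer: 5/(2*(z - 1/2)) + 1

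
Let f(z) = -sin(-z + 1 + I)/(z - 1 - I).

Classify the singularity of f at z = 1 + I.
removable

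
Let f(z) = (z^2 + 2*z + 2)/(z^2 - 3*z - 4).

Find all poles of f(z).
The singularities of f are the zeros of the denominator. Factoring,
  z^2 - 3*z - 4 = (z + 1)*(z - 4)
so the candidates are z = -1, z = 4.

Check the numerator P(z) = z^2 + 2*z + 2 at each one:
  P(-1) = 1 ≠ 0, so z = -1 is a (simple) pole.
  P(4) = 26 ≠ 0, so z = 4 is a (simple) pole.

Poles of f: {-1, 4}

Final answer: {-1, 4}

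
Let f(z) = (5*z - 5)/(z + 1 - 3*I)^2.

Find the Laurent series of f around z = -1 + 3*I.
Put w = z - (-1 + 3*I), i.e. z = w - 1 + 3*I. The denominator is w^2, so it suffices to rewrite the numerator in powers of w.

P(z) = 5*z - 5
P(w - 1 + 3*I) = -10 + 15*I + 5*w

Dividing each term by w^2:
  f = (-10 + 15*I)/w^2 + 5/w

Substituting back w = z + 1 - 3*I:
  f(z) = (-10 + 15*I)/(z + 1 - 3*I)^2 + 5/(z + 1 - 3*I)

The series is finite because the numerator is a polynomial; the negative powers form the principal part, and the coefficient of 1/(z + 1 - 3*I) gives Res(f, -1 + 3*I) = 5.

Final answer: (-10 + 15*I)/(z + 1 - 3*I)^2 + 5/(z + 1 - 3*I)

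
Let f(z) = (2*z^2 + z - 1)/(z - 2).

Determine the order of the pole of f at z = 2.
Factor the denominator:
  z - 2 = (z - 2)

The numerator P(z) = 2*z^2 + z - 1 has P(2) = 9 ≠ 0, so no factor of (z - 2) cancels.
Near z = 2 we can therefore write f(z) = g(z)/(z - 2) with g analytic at 2 and g(2) ≠ 0 (g is just the numerator).

Hence z = 2 is a pole of order 1.

Final answer: 1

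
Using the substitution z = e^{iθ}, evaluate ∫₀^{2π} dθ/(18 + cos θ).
2*sqrt(323)*pi/323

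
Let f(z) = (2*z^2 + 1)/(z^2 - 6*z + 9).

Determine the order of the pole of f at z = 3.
Factor the denominator:
  z^2 - 6*z + 9 = (z - 3)^2

The numerator P(z) = 2*z^2 + 1 has P(3) = 19 ≠ 0, so no factor of (z - 3) cancels.
Near z = 3 we can therefore write f(z) = g(z)/(z - 3)^2 with g analytic at 3 and g(3) ≠ 0 (g is just the numerator).

Hence z = 3 is a pole of order 2.

Final answer: 2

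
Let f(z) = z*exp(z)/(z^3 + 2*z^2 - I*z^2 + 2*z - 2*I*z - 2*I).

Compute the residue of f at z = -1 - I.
(1/10 + 3*I/10)*exp(-1 - I)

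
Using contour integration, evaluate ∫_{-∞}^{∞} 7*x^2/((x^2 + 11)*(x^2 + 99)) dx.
Let f(z) = 7*z^2/((z^2 + 11)*(z^2 + 99)). The denominator has no real zeros and deg Q - deg P = 2 ≥ 2, so the integral of f over the upper semicircle |z| = R tends to 0 as R → ∞. Closing the contour in the upper half-plane,
  ∫_{-∞}^{∞} f(x) dx = 2πi · Σ Res(f, z_k)  over the poles with Im z_k > 0.

Zeros of the denominator: z^2 + 99 = 0 gives z = ±3*sqrt(11)*I; z^2 + 11 = 0 gives z = ±sqrt(11)*I.
Upper half-plane: z = sqrt(11)*I, z = 3*sqrt(11)*I (simple).

Each pole is a simple zero of Q(z) = z^4 + 110*z^2 + 1089, so Res(f, z₀) = P(z₀)/Q'(z₀) with P(z) = 7*z^2, Q'(z) = 4*z^3 + 220*z:
  Res(f, sqrt(11)*I) = (-77)/(176*sqrt(11)*I) = 7*sqrt(11)*I/176
  Res(f, 3*sqrt(11)*I) = (-693)/(-528*sqrt(11)*I) = -21*sqrt(11)*I/176

Sum of residues: -7*sqrt(11)*I/88
∫_{-∞}^{∞} f(x) dx = 2πi · (-7*sqrt(11)*I/88) = 7*sqrt(11)*pi/44

Final answer: 7*sqrt(11)*pi/44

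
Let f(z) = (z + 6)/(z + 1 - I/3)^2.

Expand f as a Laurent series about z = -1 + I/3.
(5 + I/3)/(z + 1 - I/3)^2 + 1/(z + 1 - I/3)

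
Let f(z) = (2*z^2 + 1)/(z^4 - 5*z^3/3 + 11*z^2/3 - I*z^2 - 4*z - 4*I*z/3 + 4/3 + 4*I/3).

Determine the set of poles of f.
{-2*I, I, 2/3, 1 + I}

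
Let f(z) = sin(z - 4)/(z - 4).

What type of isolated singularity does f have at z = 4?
Let u = z - 4. The argument of sin is z - 4 = u, so
  f = sin(u)/u = ((u) - (u)^3/6 + ...)/u = 1 - (1/6)*u^2 + ...
The Laurent expansion about u = 0 has no negative powers; equivalently lim_{z→4} f(z) = 1 exists and is finite.
So the singularity is removable.

Final answer: removable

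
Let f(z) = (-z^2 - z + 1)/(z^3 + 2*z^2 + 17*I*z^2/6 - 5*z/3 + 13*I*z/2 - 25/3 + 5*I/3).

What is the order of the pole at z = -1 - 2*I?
Factor the denominator:
  z^3 + 2*z^2 + 17*I*z^2/6 - 5*z/3 + 13*I*z/2 - 25/3 + 5*I/3 = (z + 1 + 2*I)*(z + 2 - 2*I/3)*(z - 1 + 3*I/2)

The numerator P(z) = -z^2 - z + 1 has P(-1 - 2*I) = 5 - 2*I ≠ 0, so no factor of (z + 1 + 2*I) cancels.
Near z = -1 - 2*I we can therefore write f(z) = g(z)/(z + 1 + 2*I) with g analytic at -1 - 2*I and g(-1 - 2*I) ≠ 0 (g is the numerator divided by the remaining denominator factors).

Hence z = -1 - 2*I is a pole of order 1.

Final answer: 1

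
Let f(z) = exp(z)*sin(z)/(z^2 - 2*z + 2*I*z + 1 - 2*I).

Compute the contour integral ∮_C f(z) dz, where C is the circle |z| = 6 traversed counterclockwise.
By the residue theorem, ∮_C f(z) dz = 2πi · (sum of the residues of f at the poles inside |z| = 6).

The denominator factors as (z - 1)*(z - 1 + 2*I), so the singularities of f are simple poles at z = 1, z = 1 - 2*I.
  |1|² = 1 < 36 = 6², so this pole is inside the contour.
  |1 - 2*I|² = 5 < 36 = 6², so this pole is inside the contour.

With P(z) = exp(z)*sin(z) and Q(z) = z^2 - 2*z + 2*I*z + 1 - 2*I, each pole is simple, so Res(f, z₀) = P(z₀)/Q'(z₀) with Q'(z) = 2*z - 2 + 2*I.
  Res(f, 1) = P(1)/Q'(1) = (exp(1)*sin(1))/(2*I) = -exp(1)*I*sin(1)/2
  Res(f, 1 - 2*I) = P(1 - 2*I)/Q'(1 - 2*I) = (exp(1 - 2*I)*sin(1 - 2*I))/(-2*I) = I*exp(1 - 2*I)*sin(1 - 2*I)/2

Sum of residues inside C: I*exp(1 - 2*I)*sin(1 - 2*I)/2 - exp(1)*I*sin(1)/2
∮_C f(z) dz = 2πi · (I*exp(1 - 2*I)*sin(1 - 2*I)/2 - exp(1)*I*sin(1)/2) = exp(1)*pi*sin(1) - pi*exp(1 - 2*I)*sin(1 - 2*I)

Final answer: exp(1)*pi*sin(1) - pi*exp(1 - 2*I)*sin(1 - 2*I)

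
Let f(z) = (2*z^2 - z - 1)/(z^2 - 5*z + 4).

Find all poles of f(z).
The singularities of f are the zeros of the denominator. Factoring,
  z^2 - 5*z + 4 = (z - 4)*(z - 1)
so the candidates are z = 4, z = 1.

Check the numerator P(z) = 2*z^2 - z - 1 at each one:
  P(4) = 27 ≠ 0, so z = 4 is a (simple) pole.
  P(1) = 0, so the factor (z - 1) cancels and z = 1 is only a removable singularity, not a pole.

Poles of f: {4}

Final answer: {4}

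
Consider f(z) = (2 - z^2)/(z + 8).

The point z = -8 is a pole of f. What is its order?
Factor the denominator:
  z + 8 = (z + 8)

The numerator P(z) = 2 - z^2 has P(-8) = -62 ≠ 0, so no factor of (z + 8) cancels.
Near z = -8 we can therefore write f(z) = g(z)/(z + 8) with g analytic at -8 and g(-8) ≠ 0 (g is just the numerator).

Hence z = -8 is a pole of order 1.

Final answer: 1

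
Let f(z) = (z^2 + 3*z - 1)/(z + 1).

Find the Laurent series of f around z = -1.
Put w = z - (-1), i.e. z = w - 1. The denominator is w, so it suffices to rewrite the numerator in powers of w.

P(z) = z^2 + 3*z - 1
P(w - 1) = -3 + w + w^2

Dividing each term by w:
  f = -3/w + 1 + w

Substituting back w = z + 1:
  f(z) = -3/(z + 1) + 1 + (z + 1)

The series is finite because the numerator is a polynomial; the negative powers form the principal part, and the coefficient of 1/(z + 1) gives Res(f, -1) = -3.

Final answer: -3/(z + 1) + 1 + (z + 1)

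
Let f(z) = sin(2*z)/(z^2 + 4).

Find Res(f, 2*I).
sinh(4)/4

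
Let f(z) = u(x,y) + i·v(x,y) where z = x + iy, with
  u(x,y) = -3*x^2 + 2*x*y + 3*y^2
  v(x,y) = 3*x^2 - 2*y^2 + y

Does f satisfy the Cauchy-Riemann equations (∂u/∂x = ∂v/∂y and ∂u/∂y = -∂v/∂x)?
∂u/∂x = -6*x + 2*y
∂v/∂y = 1 - 4*y
∂u/∂y = 2*x + 6*y
∂v/∂x = 6*x
∂u/∂x ≠ ∂v/∂y and ∂u/∂y ≠ -∂v/∂x; the Cauchy-Riemann equations are not satisfied, so f is not analytic.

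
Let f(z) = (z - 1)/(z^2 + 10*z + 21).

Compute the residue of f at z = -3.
Write f(z) = P(z)/Q(z) with P(z) = z - 1 and Q(z) = z^2 + 10*z + 21.
The denominator factors as Q(z) = (z + 7)*(z + 3), so z = -3 is a simple zero of Q and P is analytic there; z = -3 is therefore a simple pole and
  Res(f, z₀) = P(z₀)/Q'(z₀).

Q'(z) = 2*z + 10, so Q'(-3) = 4.
P(-3) = -4.

Res(f, -3) = (-4)/(4) = -1

Final answer: -1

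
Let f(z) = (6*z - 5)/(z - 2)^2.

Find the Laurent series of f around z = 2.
7/(z - 2)^2 + 6/(z - 2)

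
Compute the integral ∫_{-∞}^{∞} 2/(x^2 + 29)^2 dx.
Let f(z) = 2/(z^2 + 29)^2. The denominator has no real zeros and deg Q - deg P = 4 ≥ 2, so the integral of f over the upper semicircle |z| = R tends to 0 as R → ∞. Closing the contour in the upper half-plane,
  ∫_{-∞}^{∞} f(x) dx = 2πi · Σ Res(f, z_k)  over the poles with Im z_k > 0.

Zeros of the denominator: z^2 + 29 = 0 gives z = ±sqrt(29)*I.
Upper half-plane: z = sqrt(29)*I (a pole of order 2).

Write f(z) = g(z)/(z - sqrt(29)*I)^2 with g(z) = 2/(z + sqrt(29)*I)^2. For a double pole, Res(f, z₀) = g'(z₀):
  g'(z) = -4/(z + sqrt(29)*I)^3
  Res(f, sqrt(29)*I) = g'(sqrt(29)*I) = -sqrt(29)*I/1682

∫_{-∞}^{∞} f(x) dx = 2πi · (-sqrt(29)*I/1682) = sqrt(29)*pi/841

Final answer: sqrt(29)*pi/841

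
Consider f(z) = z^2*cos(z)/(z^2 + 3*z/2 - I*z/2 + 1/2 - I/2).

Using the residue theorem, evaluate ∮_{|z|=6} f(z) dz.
pi*(-2 - 2*I)*cos(1) + pi*(1 - I)*cos(1/2 - I/2)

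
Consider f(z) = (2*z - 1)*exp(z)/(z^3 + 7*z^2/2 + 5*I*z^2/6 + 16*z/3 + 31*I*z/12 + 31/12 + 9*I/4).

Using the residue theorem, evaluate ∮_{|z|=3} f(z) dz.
pi*(-264/511 - 1872*I/511)*exp(-1 - I/3) + pi*(1992/949 + 1224*I/949)*exp(-3/2 + I) + pi*(-144/91 + 216*I/91)*exp(-1 - 3*I/2)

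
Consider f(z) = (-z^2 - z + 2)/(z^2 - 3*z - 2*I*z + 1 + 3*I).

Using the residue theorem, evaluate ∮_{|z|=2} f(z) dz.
By the residue theorem, ∮_C f(z) dz = 2πi · (sum of the residues of f at the poles inside |z| = 2).

The denominator factors as (z - 2 - I)*(z - 1 - I), so the singularities of f are simple poles at z = 2 + I, z = 1 + I.
  |2 + I|² = 5 > 4 = 2², so this pole is outside the contour.
  |1 + I|² = 2 < 4 = 2², so this pole is inside the contour.

With P(z) = -z^2 - z + 2 and Q(z) = z^2 - 3*z - 2*I*z + 1 + 3*I, each pole is simple, so Res(f, z₀) = P(z₀)/Q'(z₀) with Q'(z) = 2*z - 3 - 2*I.
  Res(f, 1 + I) = P(1 + I)/Q'(1 + I) = (1 - 3*I)/(-1) = -1 + 3*I

∮_C f(z) dz = 2πi · (-1 + 3*I) = pi*(-6 - 2*I)

Final answer: pi*(-6 - 2*I)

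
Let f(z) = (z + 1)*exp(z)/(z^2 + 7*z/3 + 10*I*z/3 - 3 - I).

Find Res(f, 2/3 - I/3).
Write f(z) = P(z)/Q(z) with P(z) = (z + 1)*exp(z) and Q(z) = z^2 + 7*z/3 + 10*I*z/3 - 3 - I.
The denominator factors as Q(z) = (z - 2/3 + I/3)*(z + 3 + 3*I), so z = 2/3 - I/3 is a simple zero of Q and P is analytic there; z = 2/3 - I/3 is therefore a simple pole and
  Res(f, z₀) = P(z₀)/Q'(z₀).

Q'(z) = 2*z + 7/3 + 10*I/3, so Q'(2/3 - I/3) = 11/3 + 8*I/3.
P(2/3 - I/3) = (5/3 - I/3)*exp(2/3 - I/3).

Res(f, 2/3 - I/3) = ((5/3 - I/3)*exp(2/3 - I/3))/(11/3 + 8*I/3) = (47/185 - 51*I/185)*exp(2/3 - I/3)

Final answer: (47/185 - 51*I/185)*exp(2/3 - I/3)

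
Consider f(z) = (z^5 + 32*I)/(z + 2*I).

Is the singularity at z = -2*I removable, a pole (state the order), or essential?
The numerator vanishes at z = -2*I ((-2*I)^5 = -32*I), so it is divisible by z + 2*I:
  z^5 + 32*I = (z + 2*I)*(z^4 - 2*I*z^3 - 4*z^2 + 8*I*z + 16)
Hence for z ≠ -2*I, f(z) = z^4 - 2*I*z^3 - 4*z^2 + 8*I*z + 16, a polynomial, and lim_{z→-2*I} f(z) = 80 is finite.
So the singularity is removable.

Final answer: removable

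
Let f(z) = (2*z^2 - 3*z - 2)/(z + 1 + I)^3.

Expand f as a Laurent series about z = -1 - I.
Put w = z - (-1 - I), i.e. z = w - 1 - I. The denominator is w^3, so it suffices to rewrite the numerator in powers of w.

P(z) = 2*z^2 - 3*z - 2
P(w - 1 - I) = 1 + 7*I + (-7 - 4*I)*w + 2*w^2

Dividing each term by w^3:
  f = (1 + 7*I)/w^3 + (-7 - 4*I)/w^2 + 2/w

Substituting back w = z + 1 + I:
  f(z) = (1 + 7*I)/(z + 1 + I)^3 + (-7 - 4*I)/(z + 1 + I)^2 + 2/(z + 1 + I)

The series is finite because the numerator is a polynomial; the negative powers form the principal part, and the coefficient of 1/(z + 1 + I) gives Res(f, -1 - I) = 2.

Final answer: (1 + 7*I)/(z + 1 + I)^3 + (-7 - 4*I)/(z + 1 + I)^2 + 2/(z + 1 + I)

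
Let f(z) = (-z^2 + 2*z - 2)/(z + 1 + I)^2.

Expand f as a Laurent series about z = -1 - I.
(-4 - 4*I)/(z + 1 + I)^2 + (4 + 2*I)/(z + 1 + I) - 1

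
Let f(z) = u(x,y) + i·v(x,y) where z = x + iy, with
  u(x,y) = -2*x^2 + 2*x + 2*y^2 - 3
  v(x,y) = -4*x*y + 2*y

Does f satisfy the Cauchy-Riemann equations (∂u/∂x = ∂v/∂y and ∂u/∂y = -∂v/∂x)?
∂u/∂x = 2 - 4*x
∂v/∂y = 2 - 4*x
∂u/∂y = 4*y
∂v/∂x = -4*y
∂u/∂x = ∂v/∂y and ∂u/∂y = -∂v/∂x hold identically; f is analytic.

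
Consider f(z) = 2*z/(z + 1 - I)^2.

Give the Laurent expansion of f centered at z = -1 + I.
(-2 + 2*I)/(z + 1 - I)^2 + 2/(z + 1 - I)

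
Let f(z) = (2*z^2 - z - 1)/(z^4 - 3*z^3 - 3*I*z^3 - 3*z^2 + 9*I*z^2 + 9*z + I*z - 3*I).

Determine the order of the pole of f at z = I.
Factor the denominator:
  z^4 - 3*z^3 - 3*I*z^3 - 3*z^2 + 9*I*z^2 + 9*z + I*z - 3*I = (z - I)^3*(z - 3)

The numerator P(z) = 2*z^2 - z - 1 has P(I) = -3 - I ≠ 0, so no factor of (z - I) cancels.
Near z = I we can therefore write f(z) = g(z)/(z - I)^3 with g analytic at I and g(I) ≠ 0 (g is the numerator divided by the remaining denominator factors).

Hence z = I is a pole of order 3.

Final answer: 3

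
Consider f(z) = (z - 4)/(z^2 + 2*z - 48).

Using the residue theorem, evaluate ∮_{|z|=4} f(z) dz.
0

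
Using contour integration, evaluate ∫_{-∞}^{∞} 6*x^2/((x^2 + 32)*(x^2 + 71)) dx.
Let f(z) = 6*z^2/((z^2 + 32)*(z^2 + 71)). The denominator has no real zeros and deg Q - deg P = 2 ≥ 2, so the integral of f over the upper semicircle |z| = R tends to 0 as R → ∞. Closing the contour in the upper half-plane,
  ∫_{-∞}^{∞} f(x) dx = 2πi · Σ Res(f, z_k)  over the poles with Im z_k > 0.

Zeros of the denominator: z^2 + 32 = 0 gives z = ±4*sqrt(2)*I; z^2 + 71 = 0 gives z = ±sqrt(71)*I.
Upper half-plane: z = 4*sqrt(2)*I, z = sqrt(71)*I (simple).

Each pole is a simple zero of Q(z) = z^4 + 103*z^2 + 2272, so Res(f, z₀) = P(z₀)/Q'(z₀) with P(z) = 6*z^2, Q'(z) = 4*z^3 + 206*z:
  Res(f, 4*sqrt(2)*I) = (-192)/(312*sqrt(2)*I) = 4*sqrt(2)*I/13
  Res(f, sqrt(71)*I) = (-426)/(-78*sqrt(71)*I) = -sqrt(71)*I/13

Sum of residues: I*(-sqrt(71) + 4*sqrt(2))/13
∫_{-∞}^{∞} f(x) dx = 2πi · (I*(-sqrt(71) + 4*sqrt(2))/13) = 2*pi*(-4*sqrt(2) + sqrt(71))/13

Final answer: 2*pi*(-4*sqrt(2) + sqrt(71))/13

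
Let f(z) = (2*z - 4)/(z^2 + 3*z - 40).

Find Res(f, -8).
Write f(z) = P(z)/Q(z) with P(z) = 2*z - 4 and Q(z) = z^2 + 3*z - 40.
The denominator factors as Q(z) = (z - 5)*(z + 8), so z = -8 is a simple zero of Q and P is analytic there; z = -8 is therefore a simple pole and
  Res(f, z₀) = P(z₀)/Q'(z₀).

Q'(z) = 2*z + 3, so Q'(-8) = -13.
P(-8) = -20.

Res(f, -8) = (-20)/(-13) = 20/13

Final answer: 20/13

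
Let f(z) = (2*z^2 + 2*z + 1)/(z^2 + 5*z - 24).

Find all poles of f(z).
{-8, 3}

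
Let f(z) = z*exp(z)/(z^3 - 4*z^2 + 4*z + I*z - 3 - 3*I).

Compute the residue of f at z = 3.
Write f(z) = P(z)/Q(z) with P(z) = z*exp(z) and Q(z) = z^3 - 4*z^2 + 4*z + I*z - 3 - 3*I.
The denominator factors as Q(z) = (z - 3)*(z - 1 + I)*(z - I), so z = 3 is a simple zero of Q and P is analytic there; z = 3 is therefore a simple pole and
  Res(f, z₀) = P(z₀)/Q'(z₀).

Q'(z) = 3*z^2 - 8*z + 4 + I, so Q'(3) = 7 + I.
P(3) = 3*exp(3).

Res(f, 3) = (3*exp(3))/(7 + I) = (21/50 - 3*I/50)*exp(3)

Final answer: (21/50 - 3*I/50)*exp(3)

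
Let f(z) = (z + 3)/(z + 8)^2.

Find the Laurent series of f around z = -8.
-5/(z + 8)^2 + 1/(z + 8)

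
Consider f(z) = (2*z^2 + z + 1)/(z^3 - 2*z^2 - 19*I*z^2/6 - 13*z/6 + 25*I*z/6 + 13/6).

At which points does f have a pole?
{I, 1 + 2*I/3, 1 + 3*I/2}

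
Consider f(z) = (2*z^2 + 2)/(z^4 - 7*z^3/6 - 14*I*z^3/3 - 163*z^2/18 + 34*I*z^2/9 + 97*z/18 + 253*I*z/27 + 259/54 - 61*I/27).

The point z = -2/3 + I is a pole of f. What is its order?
Factor the denominator:
  z^4 - 7*z^3/6 - 14*I*z^3/3 - 163*z^2/18 + 34*I*z^2/9 + 97*z/18 + 253*I*z/27 + 259/54 - 61*I/27 = (z + 2/3 - I)^2*(z - 3/2 - 2*I/3)*(z - 1 - 2*I)

The numerator P(z) = 2*z^2 + 2 has P(-2/3 + I) = 8/9 - 8*I/3 ≠ 0, so no factor of (z + 2/3 - I) cancels.
Near z = -2/3 + I we can therefore write f(z) = g(z)/(z + 2/3 - I)^2 with g analytic at -2/3 + I and g(-2/3 + I) ≠ 0 (g is the numerator divided by the remaining denominator factors).

Hence z = -2/3 + I is a pole of order 2.

Final answer: 2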